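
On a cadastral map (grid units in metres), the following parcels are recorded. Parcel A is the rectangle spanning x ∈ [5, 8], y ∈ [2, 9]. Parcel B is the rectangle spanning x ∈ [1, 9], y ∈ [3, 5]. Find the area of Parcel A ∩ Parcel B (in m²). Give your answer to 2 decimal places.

6.00

|Parcel A∩Parcel B|: x∈[5,8], y∈[3,5] → 3·2 = 6.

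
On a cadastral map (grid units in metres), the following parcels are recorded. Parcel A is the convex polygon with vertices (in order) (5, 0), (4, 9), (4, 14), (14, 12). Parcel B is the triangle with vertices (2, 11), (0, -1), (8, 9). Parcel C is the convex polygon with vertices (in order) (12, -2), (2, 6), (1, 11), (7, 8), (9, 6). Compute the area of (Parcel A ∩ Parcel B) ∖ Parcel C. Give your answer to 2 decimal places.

4.03

|Parcel A ∩ Parcel B| = 11.4472.
|(Parcel A ∩ Parcel B) ∩ Parcel C| = 7.4194.
|(Parcel A ∩ Parcel B) ∖ Parcel C| = 11.4472 − 7.4194 = 4.03.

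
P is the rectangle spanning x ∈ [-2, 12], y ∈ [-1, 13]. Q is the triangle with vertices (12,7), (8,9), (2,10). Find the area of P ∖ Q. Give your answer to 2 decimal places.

192.00

|P| = 196, |P∩Q| = 4.
|P ∖ Q| = |P| − |P∩Q| = 196 − 4 = 192.00.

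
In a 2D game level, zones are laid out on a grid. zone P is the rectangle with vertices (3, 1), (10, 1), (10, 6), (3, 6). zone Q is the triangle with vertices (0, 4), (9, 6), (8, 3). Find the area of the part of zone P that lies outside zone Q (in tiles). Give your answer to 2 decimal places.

24.06

|zone P| = 35, |zone P∩zone Q| = 10.9375.
|zone P ∖ zone Q| = |zone P| − |zone P∩zone Q| = 35 − 10.9375 = 24.06.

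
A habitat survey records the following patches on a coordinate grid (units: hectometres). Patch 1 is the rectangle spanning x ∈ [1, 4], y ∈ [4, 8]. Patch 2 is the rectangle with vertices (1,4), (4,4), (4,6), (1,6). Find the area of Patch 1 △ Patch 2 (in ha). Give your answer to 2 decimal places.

6.00

|Patch 1∩Patch 2|: x∈[1,4], y∈[4,6] → 3·2 = 6.
|Patch 1 △ Patch 2| = |Patch 1| + |Patch 2| − 2·|Patch 1∩Patch 2| = 12 + 6 − 12 = 6.00.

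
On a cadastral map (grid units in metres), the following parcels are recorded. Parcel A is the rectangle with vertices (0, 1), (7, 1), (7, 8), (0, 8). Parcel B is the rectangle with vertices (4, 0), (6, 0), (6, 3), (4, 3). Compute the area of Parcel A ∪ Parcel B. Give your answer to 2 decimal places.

By inclusion–exclusion:
Individual areas: |Parcel A| = 49, |Parcel B| = 6.
|Parcel A∩Parcel B|: x∈[4,6], y∈[1,3] → 2·2 = 4.
|Parcel A ∪ Parcel B| = 55 − 4 = 51.00.

51.00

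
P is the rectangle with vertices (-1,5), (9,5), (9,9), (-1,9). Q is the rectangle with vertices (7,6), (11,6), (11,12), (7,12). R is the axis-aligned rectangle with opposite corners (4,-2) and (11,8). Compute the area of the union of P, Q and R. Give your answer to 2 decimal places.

By inclusion–exclusion:
Individual areas: |P| = 40, |Q| = 24, |R| = 70.
|P∩Q|: x∈[7,9], y∈[6,9] → 2·3 = 6.
|P∩R|: x∈[4,9], y∈[5,8] → 5·3 = 15.
|Q∩R|: x∈[7,11], y∈[6,8] → 4·2 = 8.
|P∩Q∩R| = 4.
|P ∪ Q ∪ R| = 134 − 29 + 4 = 109.00.

109.00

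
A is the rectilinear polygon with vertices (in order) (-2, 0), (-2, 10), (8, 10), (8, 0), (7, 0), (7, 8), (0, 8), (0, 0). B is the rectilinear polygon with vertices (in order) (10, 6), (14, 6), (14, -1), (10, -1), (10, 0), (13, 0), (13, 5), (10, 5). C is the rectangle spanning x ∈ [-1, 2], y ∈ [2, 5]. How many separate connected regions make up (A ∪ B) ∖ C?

2

(A ∪ B) ∖ C splits into 2 disjoint pieces (area 41, area 13).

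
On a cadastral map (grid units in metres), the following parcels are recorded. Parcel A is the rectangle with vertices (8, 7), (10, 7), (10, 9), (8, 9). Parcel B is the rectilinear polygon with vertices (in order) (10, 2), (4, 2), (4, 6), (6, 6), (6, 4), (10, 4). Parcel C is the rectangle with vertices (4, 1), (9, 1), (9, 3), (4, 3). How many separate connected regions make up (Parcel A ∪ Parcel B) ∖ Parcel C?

2

(Parcel A ∪ Parcel B) ∖ Parcel C splits into 2 disjoint pieces (area 4, area 11).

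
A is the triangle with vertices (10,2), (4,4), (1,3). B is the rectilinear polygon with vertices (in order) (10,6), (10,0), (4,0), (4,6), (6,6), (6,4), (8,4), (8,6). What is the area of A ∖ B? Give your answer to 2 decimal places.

|A| = 6, |A∩B| = 4.
|A ∖ B| = |A| − |A∩B| = 6 − 4 = 2.00.

2.00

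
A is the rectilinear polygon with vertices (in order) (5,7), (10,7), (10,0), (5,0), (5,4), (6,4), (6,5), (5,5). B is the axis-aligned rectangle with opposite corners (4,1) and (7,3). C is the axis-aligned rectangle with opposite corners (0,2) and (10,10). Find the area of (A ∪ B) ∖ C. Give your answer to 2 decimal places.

11.00

|A ∪ B| = 36.
|(A ∪ B) ∩ C| = 25.
|(A ∪ B) ∖ C| = 36 − 25 = 11.00.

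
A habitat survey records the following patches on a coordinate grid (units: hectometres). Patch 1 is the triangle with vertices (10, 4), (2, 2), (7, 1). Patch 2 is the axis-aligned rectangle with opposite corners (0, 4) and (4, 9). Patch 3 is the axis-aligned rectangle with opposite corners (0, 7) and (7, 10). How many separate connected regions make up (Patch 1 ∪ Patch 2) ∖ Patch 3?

2

(Patch 1 ∪ Patch 2) ∖ Patch 3 splits into 2 disjoint pieces (area 9, area 12).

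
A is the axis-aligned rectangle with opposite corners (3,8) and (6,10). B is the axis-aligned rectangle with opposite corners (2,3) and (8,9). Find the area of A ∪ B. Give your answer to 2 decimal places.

By inclusion–exclusion:
Individual areas: |A| = 6, |B| = 36.
|A∩B|: x∈[3,6], y∈[8,9] → 3·1 = 3.
|A ∪ B| = 42 − 3 = 39.00.

39.00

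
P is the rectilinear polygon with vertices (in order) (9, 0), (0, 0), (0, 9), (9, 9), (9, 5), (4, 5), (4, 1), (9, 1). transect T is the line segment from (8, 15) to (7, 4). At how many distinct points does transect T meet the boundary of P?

2

The segment meets the boundary at (7.091,5), (7.455,9).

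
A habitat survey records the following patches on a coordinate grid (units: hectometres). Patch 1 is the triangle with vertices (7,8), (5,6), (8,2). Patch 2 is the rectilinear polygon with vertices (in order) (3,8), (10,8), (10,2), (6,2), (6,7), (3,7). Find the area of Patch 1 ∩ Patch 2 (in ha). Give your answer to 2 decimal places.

5.83

The intersection is the polygon with vertices (7,8), (8,2), (6,4.667), (6,7).
By the shoelace formula its area is 5.83.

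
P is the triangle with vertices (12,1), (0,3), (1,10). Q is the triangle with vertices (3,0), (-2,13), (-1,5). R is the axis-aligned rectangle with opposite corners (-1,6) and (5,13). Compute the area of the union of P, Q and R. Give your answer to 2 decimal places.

By inclusion–exclusion:
Individual areas: |P| = 43, |Q| = 13.5, |R| = 42.
|P∩Q| = 3.3087.
|P∩R| = 10.5974.
|Q∩R| = 3.7231.
|P∩Q∩R| = 0.0659.
|P ∪ Q ∪ R| = 98.5 − 17.6292 + 0.0659 = 80.94.

80.94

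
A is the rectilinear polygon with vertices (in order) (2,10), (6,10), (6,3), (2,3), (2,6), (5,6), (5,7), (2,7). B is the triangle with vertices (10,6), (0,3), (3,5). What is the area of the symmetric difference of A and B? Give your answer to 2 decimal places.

23.48

|A| = 25, |B| = 5.5, |A∩B| = 3.5095.
|A △ B| = |A| + |B| − 2·|A∩B| = 25 + 5.5 − 7.019 = 23.48.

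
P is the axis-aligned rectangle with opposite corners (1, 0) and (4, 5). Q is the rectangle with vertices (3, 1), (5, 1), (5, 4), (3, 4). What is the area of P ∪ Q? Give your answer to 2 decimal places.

18.00

By inclusion–exclusion:
Individual areas: |P| = 15, |Q| = 6.
|P∩Q|: x∈[3,4], y∈[1,4] → 1·3 = 3.
|P ∪ Q| = 21 − 3 = 18.00.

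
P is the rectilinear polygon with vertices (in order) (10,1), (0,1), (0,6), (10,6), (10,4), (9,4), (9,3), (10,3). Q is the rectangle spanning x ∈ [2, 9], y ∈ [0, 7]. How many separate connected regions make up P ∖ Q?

3

P ∖ Q splits into 3 disjoint pieces (area 2, area 10, area 2).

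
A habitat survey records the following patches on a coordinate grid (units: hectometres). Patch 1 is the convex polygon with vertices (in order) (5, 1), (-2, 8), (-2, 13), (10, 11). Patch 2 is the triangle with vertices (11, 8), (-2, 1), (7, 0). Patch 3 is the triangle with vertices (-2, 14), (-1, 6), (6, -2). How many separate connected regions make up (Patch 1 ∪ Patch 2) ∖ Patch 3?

3

(Patch 1 ∪ Patch 2) ∖ Patch 3 splits into 3 disjoint pieces (area 2.5076, area 82.4848, area 7.0651).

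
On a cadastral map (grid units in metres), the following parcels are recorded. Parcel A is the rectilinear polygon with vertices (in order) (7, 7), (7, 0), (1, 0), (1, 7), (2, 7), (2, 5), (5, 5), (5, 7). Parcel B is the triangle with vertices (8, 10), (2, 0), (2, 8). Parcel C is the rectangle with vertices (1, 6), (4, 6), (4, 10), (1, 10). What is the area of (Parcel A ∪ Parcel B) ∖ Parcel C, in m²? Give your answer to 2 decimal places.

|Parcel A ∪ Parcel B| = 51.3.
|(Parcel A ∪ Parcel B) ∩ Parcel C| = 5.6667.
|(Parcel A ∪ Parcel B) ∖ Parcel C| = 51.3 − 5.6667 = 45.63.

45.63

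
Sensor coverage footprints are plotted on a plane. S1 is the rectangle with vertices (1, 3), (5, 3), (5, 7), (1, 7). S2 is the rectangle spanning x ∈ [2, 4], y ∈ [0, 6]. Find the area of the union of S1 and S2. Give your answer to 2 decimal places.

22.00

By inclusion–exclusion:
Individual areas: |S1| = 16, |S2| = 12.
|S1∩S2|: x∈[2,4], y∈[3,6] → 2·3 = 6.
|S1 ∪ S2| = 28 − 6 = 22.00.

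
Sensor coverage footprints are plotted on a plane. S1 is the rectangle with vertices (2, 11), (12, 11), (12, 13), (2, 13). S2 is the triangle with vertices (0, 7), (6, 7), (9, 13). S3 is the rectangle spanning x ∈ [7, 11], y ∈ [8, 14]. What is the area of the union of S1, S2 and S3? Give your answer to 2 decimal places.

By inclusion–exclusion:
Individual areas: |S1| = 20, |S2| = 18, |S3| = 24.
|S1∩S2| = 2.
|S1∩S3|: x∈[7,11], y∈[11,13] → 4·2 = 8.
|S2∩S3| = 2.6667.
|S1∩S2∩S3| = 1.6667.
|S1 ∪ S2 ∪ S3| = 62 − 12.6667 + 1.6667 = 51.00.

51.00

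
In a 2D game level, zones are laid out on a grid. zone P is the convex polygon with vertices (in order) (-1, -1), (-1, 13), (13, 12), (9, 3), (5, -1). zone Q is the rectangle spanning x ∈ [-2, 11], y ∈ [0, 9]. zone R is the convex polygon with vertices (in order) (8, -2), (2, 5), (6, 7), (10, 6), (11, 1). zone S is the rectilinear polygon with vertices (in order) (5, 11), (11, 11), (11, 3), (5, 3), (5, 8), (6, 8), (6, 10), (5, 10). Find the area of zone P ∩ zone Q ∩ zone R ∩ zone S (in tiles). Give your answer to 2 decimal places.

The intersection is the polygon with vertices (6,7), (10,6), (10.103,5.483), (9,3), (5,3), (5,6.5).
By the shoelace formula its area is 16.66.

16.66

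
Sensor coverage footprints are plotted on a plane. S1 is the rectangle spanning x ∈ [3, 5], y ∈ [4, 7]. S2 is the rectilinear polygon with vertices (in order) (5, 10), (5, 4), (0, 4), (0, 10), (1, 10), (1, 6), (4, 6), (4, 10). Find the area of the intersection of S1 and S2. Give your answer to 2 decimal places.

5.00

The intersection is the polygon with vertices (5,4), (3,4), (3,6), (4,6), (4,7), (5,7).
By the shoelace formula its area is 5.00.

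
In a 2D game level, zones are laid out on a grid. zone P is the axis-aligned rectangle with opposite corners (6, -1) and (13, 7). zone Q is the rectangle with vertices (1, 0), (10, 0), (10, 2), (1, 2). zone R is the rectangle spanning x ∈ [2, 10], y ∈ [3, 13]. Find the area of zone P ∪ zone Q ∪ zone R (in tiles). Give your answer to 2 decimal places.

By inclusion–exclusion:
Individual areas: |zone P| = 56, |zone Q| = 18, |zone R| = 80.
|zone P∩zone Q|: x∈[6,10], y∈[0,2] → 4·2 = 8.
|zone P∩zone R|: x∈[6,10], y∈[3,7] → 4·4 = 16.
|zone Q∩zone R| = 0 (no overlap).
|zone P∩zone Q∩zone R| = 0.
|zone P ∪ zone Q ∪ zone R| = 154 − 24 + 0 = 130.00.

130.00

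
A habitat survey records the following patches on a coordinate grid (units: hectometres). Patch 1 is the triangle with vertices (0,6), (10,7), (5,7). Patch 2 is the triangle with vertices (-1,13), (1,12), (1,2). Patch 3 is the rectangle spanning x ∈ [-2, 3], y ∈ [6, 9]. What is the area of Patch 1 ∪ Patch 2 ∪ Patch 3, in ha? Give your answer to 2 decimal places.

By inclusion–exclusion:
Individual areas: |Patch 1| = 2.5, |Patch 2| = 10, |Patch 3| = 15.
|Patch 1∩Patch 2| = 0.0465.
|Patch 1∩Patch 3| = 0.45.
|Patch 2∩Patch 3| = 3.
|Patch 1∩Patch 2∩Patch 3| = 0.0465.
|Patch 1 ∪ Patch 2 ∪ Patch 3| = 27.5 − 3.4965 + 0.0465 = 24.05.

24.05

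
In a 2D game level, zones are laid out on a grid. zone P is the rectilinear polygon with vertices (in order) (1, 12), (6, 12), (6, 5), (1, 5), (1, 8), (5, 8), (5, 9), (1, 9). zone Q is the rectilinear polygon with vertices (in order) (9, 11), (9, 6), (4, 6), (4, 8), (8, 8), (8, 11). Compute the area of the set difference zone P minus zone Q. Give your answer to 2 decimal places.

|zone P| = 31, |zone P∩zone Q| = 4.
|zone P ∖ zone Q| = |zone P| − |zone P∩zone Q| = 31 − 4 = 27.00.

27.00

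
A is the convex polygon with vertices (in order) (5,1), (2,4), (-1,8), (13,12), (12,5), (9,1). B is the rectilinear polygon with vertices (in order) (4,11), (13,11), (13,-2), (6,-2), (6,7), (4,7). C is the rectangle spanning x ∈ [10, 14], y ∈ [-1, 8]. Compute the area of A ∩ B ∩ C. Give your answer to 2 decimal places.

The intersection is the polygon with vertices (12,5), (10,2.333), (10,8), (12.429,8).
By the shoelace formula its area is 9.31.

9.31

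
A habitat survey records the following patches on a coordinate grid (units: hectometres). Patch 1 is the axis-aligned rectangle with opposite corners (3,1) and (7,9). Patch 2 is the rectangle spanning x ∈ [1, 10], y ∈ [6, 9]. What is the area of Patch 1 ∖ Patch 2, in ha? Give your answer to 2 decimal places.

20.00

|Patch 1∩Patch 2|: x∈[3,7], y∈[6,9] → 4·3 = 12.
|Patch 1| = 32.
|Patch 1 ∖ Patch 2| = |Patch 1| − |Patch 1∩Patch 2| = 32 − 12 = 20.00.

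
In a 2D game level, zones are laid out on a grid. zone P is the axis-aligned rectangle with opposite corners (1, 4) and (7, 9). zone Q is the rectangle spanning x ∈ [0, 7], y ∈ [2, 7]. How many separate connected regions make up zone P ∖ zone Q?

1

zone P ∖ zone Q is a single connected region.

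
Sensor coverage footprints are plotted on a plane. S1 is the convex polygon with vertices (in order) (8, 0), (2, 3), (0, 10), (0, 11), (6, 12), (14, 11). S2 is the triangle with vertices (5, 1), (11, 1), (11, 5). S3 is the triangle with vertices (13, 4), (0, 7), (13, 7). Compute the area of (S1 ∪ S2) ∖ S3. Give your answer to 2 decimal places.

|S1 ∪ S2| = 111.5584.
|(S1 ∪ S2) ∩ S3| = 14.3773.
|(S1 ∪ S2) ∖ S3| = 111.5584 − 14.3773 = 97.18.

97.18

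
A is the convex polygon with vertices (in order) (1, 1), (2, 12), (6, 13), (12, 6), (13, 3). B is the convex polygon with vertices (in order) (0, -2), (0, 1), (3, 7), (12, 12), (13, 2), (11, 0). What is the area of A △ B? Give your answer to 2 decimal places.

76.89

|A| = 94, |B| = 113.5, |A∩B| = 65.3039.
|A △ B| = |A| + |B| − 2·|A∩B| = 94 + 113.5 − 130.6078 = 76.89.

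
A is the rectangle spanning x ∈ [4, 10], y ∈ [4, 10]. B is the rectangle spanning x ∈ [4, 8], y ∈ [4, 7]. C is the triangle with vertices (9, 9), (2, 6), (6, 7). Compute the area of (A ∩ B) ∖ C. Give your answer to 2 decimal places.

11.52

|A ∩ B| = 12.
|(A ∩ B) ∩ C| = 0.4762.
|(A ∩ B) ∖ C| = 12 − 0.4762 = 11.52.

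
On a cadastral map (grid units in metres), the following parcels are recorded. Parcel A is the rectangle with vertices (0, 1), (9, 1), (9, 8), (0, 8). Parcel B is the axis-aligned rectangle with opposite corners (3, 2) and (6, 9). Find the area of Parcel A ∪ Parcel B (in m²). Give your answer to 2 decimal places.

By inclusion–exclusion:
Individual areas: |Parcel A| = 63, |Parcel B| = 21.
|Parcel A∩Parcel B|: x∈[3,6], y∈[2,8] → 3·6 = 18.
|Parcel A ∪ Parcel B| = 84 − 18 = 66.00.

66.00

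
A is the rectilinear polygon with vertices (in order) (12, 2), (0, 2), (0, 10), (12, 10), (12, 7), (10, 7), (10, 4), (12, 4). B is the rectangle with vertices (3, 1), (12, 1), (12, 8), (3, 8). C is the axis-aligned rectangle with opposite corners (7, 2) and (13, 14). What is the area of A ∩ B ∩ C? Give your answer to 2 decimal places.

The intersection is the polygon with vertices (12,8), (12,7), (10,7), (10,4), (12,4), (12,2), (7,2), (7,8).
By the shoelace formula its area is 24.00.

24.00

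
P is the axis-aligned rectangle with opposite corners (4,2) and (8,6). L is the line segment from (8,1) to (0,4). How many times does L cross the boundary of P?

The segment meets the boundary at (4,2.5), (5.333,2).

2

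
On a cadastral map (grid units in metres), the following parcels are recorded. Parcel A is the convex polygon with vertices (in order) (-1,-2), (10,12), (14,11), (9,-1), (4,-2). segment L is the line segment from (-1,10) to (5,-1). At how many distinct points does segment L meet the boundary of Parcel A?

1

The segment meets the boundary at (2.863,2.917).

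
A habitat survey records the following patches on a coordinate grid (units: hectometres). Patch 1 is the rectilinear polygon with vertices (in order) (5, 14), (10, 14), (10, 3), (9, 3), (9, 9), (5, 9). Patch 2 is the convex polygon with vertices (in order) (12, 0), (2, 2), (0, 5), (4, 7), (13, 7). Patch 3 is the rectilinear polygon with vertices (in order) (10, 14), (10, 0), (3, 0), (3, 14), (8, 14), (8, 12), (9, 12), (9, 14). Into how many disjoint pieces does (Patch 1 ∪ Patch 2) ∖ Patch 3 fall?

(Patch 1 ∪ Patch 2) ∖ Patch 3 splits into 3 disjoint pieces (area 17.1, area 8.35, area 2).

3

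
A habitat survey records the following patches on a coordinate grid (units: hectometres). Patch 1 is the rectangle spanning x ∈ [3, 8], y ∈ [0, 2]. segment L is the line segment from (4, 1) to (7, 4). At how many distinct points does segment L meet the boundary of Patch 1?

1

The segment meets the boundary at (5,2).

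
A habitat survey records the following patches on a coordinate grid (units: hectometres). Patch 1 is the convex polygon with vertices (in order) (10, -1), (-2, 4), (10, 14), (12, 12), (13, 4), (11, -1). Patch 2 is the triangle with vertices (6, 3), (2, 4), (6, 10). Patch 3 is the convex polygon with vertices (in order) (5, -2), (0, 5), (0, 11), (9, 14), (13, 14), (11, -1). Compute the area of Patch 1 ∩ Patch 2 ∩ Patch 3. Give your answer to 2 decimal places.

14.00

The intersection is the polygon with vertices (6,10), (6,3), (2,4).
By the shoelace formula its area is 14.00.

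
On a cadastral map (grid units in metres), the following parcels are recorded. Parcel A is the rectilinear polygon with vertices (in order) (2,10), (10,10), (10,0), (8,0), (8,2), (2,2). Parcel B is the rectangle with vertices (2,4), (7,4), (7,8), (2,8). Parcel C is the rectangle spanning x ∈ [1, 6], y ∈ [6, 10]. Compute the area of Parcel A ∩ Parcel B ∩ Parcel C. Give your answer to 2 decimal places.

8.00

The intersection is the polygon with vertices (6,8), (6,6), (2,6), (2,8).
By the shoelace formula its area is 8.00.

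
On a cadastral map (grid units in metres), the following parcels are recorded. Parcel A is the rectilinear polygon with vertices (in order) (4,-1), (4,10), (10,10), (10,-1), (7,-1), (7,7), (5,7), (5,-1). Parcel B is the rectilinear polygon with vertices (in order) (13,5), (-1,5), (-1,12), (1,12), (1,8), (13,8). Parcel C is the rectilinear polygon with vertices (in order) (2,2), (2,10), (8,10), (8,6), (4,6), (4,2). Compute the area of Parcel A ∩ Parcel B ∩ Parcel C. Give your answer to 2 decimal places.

6.00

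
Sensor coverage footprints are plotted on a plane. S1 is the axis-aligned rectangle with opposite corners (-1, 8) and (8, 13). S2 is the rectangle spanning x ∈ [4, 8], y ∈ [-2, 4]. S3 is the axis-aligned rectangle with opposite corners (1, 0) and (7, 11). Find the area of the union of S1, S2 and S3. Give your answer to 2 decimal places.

By inclusion–exclusion:
Individual areas: |S1| = 45, |S2| = 24, |S3| = 66.
|S1∩S2| = 0 (no overlap).
|S1∩S3|: x∈[1,7], y∈[8,11] → 6·3 = 18.
|S2∩S3|: x∈[4,7], y∈[0,4] → 3·4 = 12.
|S1∩S2∩S3| = 0.
|S1 ∪ S2 ∪ S3| = 135 − 30 + 0 = 105.00.

105.00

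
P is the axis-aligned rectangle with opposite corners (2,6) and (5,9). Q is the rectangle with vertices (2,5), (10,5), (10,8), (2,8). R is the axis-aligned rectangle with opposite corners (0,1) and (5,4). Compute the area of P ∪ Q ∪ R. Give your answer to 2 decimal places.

By inclusion–exclusion:
Individual areas: |P| = 9, |Q| = 24, |R| = 15.
|P∩Q|: x∈[2,5], y∈[6,8] → 3·2 = 6.
|P∩R| = 0 (no overlap).
|Q∩R| = 0 (no overlap).
|P∩Q∩R| = 0.
|P ∪ Q ∪ R| = 48 − 6 + 0 = 42.00.

42.00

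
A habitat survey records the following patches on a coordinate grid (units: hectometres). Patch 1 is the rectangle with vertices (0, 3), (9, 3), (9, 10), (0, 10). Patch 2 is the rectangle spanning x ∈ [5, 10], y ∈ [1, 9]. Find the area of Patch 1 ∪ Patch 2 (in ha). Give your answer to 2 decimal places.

79.00

By inclusion–exclusion:
Individual areas: |Patch 1| = 63, |Patch 2| = 40.
|Patch 1∩Patch 2|: x∈[5,9], y∈[3,9] → 4·6 = 24.
|Patch 1 ∪ Patch 2| = 103 − 24 = 79.00.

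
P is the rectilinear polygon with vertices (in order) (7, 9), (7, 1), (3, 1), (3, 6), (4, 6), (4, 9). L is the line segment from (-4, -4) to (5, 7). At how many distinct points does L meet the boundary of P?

The segment meets the boundary at (3,4.556).

1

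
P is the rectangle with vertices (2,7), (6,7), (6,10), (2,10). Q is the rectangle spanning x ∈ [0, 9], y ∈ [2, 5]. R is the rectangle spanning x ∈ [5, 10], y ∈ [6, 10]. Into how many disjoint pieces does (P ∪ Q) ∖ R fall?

2

(P ∪ Q) ∖ R splits into 2 disjoint pieces (area 9, area 27).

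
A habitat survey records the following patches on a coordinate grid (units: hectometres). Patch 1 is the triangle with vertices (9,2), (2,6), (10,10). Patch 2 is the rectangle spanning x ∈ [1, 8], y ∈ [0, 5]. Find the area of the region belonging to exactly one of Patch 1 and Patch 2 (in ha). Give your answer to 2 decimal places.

|Patch 1| = 30, |Patch 2| = 35, |Patch 1∩Patch 2| = 5.1607.
|Patch 1 △ Patch 2| = |Patch 1| + |Patch 2| − 2·|Patch 1∩Patch 2| = 30 + 35 − 10.3214 = 54.68.

54.68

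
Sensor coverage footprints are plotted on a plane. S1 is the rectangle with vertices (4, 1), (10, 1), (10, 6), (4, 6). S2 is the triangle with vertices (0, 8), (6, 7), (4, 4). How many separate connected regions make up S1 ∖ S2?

S1 ∖ S2 is a single connected region.

1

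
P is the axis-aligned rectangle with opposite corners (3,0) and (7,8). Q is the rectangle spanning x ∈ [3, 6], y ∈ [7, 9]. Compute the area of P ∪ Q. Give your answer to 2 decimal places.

35.00

By inclusion–exclusion:
Individual areas: |P| = 32, |Q| = 6.
|P∩Q|: x∈[3,6], y∈[7,8] → 3·1 = 3.
|P ∪ Q| = 38 − 3 = 35.00.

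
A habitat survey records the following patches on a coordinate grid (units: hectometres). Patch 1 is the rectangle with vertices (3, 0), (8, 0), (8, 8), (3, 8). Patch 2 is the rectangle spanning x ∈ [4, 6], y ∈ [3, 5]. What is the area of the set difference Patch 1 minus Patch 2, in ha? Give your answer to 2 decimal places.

36.00

|Patch 1∩Patch 2|: x∈[4,6], y∈[3,5] → 2·2 = 4.
|Patch 1| = 40.
|Patch 1 ∖ Patch 2| = |Patch 1| − |Patch 1∩Patch 2| = 40 − 4 = 36.00.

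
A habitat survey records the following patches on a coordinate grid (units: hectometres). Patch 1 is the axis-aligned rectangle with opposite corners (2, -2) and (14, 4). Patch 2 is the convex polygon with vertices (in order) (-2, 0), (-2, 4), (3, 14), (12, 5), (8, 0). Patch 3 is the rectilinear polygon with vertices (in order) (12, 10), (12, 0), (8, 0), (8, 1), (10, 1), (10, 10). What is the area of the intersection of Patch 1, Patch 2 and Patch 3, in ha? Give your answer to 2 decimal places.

1.30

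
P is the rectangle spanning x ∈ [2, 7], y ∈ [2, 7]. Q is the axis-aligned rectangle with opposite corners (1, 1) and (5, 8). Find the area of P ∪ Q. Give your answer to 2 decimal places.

38.00

By inclusion–exclusion:
Individual areas: |P| = 25, |Q| = 28.
|P∩Q|: x∈[2,5], y∈[2,7] → 3·5 = 15.
|P ∪ Q| = 53 − 15 = 38.00.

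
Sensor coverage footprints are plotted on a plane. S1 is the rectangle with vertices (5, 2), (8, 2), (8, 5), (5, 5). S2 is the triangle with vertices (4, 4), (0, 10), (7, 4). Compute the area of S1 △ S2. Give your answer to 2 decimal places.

|S1| = 9, |S2| = 9, |S1∩S2| = 1.4167.
|S1 △ S2| = |S1| + |S2| − 2·|S1∩S2| = 9 + 9 − 2.8333 = 15.17.

15.17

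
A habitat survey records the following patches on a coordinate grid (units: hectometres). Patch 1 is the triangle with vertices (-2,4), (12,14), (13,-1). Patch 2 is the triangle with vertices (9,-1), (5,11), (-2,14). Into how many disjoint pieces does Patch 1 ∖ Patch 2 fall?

2

Patch 1 ∖ Patch 2 splits into 2 disjoint pieces (area 24.4669, area 68.5385).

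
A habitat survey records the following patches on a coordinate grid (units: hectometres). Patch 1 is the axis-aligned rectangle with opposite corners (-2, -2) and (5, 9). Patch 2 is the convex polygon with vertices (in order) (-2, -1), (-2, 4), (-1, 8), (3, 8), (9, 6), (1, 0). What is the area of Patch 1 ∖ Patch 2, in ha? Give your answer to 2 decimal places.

|Patch 1| = 77, |Patch 1∩Patch 2| = 48.8333.
|Patch 1 ∖ Patch 2| = |Patch 1| − |Patch 1∩Patch 2| = 77 − 48.8333 = 28.17.

28.17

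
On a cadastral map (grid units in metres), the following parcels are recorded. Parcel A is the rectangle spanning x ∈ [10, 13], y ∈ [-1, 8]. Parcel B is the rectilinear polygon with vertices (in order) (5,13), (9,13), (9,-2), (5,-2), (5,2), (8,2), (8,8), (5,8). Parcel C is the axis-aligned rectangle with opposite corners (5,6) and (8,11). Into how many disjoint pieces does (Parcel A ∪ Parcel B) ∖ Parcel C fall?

2

(Parcel A ∪ Parcel B) ∖ Parcel C splits into 2 disjoint pieces (area 27, area 33).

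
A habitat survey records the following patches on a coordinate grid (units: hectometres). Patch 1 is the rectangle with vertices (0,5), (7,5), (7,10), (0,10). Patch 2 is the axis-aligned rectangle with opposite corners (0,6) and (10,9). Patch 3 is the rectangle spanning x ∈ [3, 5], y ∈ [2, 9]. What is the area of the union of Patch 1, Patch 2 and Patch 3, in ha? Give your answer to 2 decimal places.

By inclusion–exclusion:
Individual areas: |Patch 1| = 35, |Patch 2| = 30, |Patch 3| = 14.
|Patch 1∩Patch 2|: x∈[0,7], y∈[6,9] → 7·3 = 21.
|Patch 1∩Patch 3|: x∈[3,5], y∈[5,9] → 2·4 = 8.
|Patch 2∩Patch 3|: x∈[3,5], y∈[6,9] → 2·3 = 6.
|Patch 1∩Patch 2∩Patch 3| = 6.
|Patch 1 ∪ Patch 2 ∪ Patch 3| = 79 − 35 + 6 = 50.00.

50.00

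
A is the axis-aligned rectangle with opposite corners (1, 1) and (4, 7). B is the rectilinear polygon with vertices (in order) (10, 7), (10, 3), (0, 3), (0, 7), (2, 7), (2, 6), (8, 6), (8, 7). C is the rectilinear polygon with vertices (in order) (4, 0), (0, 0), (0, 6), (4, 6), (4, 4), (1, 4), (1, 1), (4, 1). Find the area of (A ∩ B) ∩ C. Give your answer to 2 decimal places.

6.00

|A ∩ B| = 10.
|(A ∩ B) ∩ C| = 6.00.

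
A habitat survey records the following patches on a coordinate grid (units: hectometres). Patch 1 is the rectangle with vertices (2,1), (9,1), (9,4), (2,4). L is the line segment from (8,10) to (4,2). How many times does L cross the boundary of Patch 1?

The segment meets the boundary at (5,4).

1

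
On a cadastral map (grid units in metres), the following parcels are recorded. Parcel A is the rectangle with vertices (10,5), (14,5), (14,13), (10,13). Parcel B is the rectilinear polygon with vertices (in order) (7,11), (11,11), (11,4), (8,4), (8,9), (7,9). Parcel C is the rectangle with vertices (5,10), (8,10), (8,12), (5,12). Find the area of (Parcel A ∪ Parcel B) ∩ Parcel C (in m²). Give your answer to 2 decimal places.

The region (Parcel A ∪ Parcel B) ∩ Parcel C is the polygon with vertices (7,11), (8,11), (8,10), (7,10).
By the shoelace formula its area is 1.00.

1.00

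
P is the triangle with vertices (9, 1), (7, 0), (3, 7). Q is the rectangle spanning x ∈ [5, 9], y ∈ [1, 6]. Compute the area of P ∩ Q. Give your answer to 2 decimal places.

The intersection is the polygon with vertices (5,3.5), (5,5), (9,1), (6.429,1).
By the shoelace formula its area is 6.21.

6.21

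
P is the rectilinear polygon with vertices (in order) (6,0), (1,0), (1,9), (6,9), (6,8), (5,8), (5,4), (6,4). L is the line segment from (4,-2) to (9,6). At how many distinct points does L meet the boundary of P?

The segment meets the boundary at (5.25,0), (6,1.2).

2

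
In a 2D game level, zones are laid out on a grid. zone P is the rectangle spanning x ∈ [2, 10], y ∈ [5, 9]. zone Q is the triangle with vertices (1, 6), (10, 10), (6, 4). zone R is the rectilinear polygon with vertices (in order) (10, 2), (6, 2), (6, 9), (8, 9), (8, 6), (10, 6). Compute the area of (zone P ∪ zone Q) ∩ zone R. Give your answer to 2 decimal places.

The region (zone P ∪ zone Q) ∩ zone R is the polygon with vertices (10,5), (6.667,5), (6,4), (6,9), (7.75,9), (8,9), (8,6), (10,6).
By the shoelace formula its area is 10.33.

10.33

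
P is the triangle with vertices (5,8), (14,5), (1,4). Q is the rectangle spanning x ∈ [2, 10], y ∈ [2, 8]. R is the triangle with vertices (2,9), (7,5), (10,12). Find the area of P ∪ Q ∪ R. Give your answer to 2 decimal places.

67.69

By inclusion–exclusion:
Individual areas: |P| = 24, |Q| = 48, |R| = 23.5.
|P∩Q| = 20.2564.
|P∩R| = 5.2986.
|Q∩R| = 7.5536.
|P∩Q∩R| = 5.2986.
|P ∪ Q ∪ R| = 95.5 − 33.1086 + 5.2986 = 67.69.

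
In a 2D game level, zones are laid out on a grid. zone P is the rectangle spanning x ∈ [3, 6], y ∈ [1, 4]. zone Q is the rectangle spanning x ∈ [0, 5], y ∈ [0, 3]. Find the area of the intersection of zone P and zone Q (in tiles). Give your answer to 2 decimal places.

|zone P∩zone Q|: x∈[3,5], y∈[1,3] → 2·2 = 4.

4.00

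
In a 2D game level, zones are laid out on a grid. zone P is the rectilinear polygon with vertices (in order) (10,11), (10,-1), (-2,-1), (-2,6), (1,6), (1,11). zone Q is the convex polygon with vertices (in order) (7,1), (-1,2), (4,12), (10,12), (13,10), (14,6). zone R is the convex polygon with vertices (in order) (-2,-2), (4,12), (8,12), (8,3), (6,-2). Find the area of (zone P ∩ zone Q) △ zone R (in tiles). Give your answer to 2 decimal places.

|zone P ∩ zone Q| = 82.5357.
|(zone P ∩ zone Q) ∩ zone R| = 61.364.
|(zone P ∩ zone Q) △ zone R| = 82.5357 + 93 − 122.728 = 52.81.

52.81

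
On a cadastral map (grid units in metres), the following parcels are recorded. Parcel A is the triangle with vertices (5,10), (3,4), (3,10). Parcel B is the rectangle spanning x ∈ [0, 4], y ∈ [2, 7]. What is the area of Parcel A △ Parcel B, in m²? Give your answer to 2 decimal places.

23.00

|Parcel A| = 6, |Parcel B| = 20, |Parcel A∩Parcel B| = 1.5.
|Parcel A △ Parcel B| = |Parcel A| + |Parcel B| − 2·|Parcel A∩Parcel B| = 6 + 20 − 3 = 23.00.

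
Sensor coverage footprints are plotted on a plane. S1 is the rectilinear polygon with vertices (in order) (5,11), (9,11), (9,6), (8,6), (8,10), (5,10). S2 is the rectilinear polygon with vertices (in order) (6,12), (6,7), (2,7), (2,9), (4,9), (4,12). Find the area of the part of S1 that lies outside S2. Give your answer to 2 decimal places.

|S1| = 8, |S1∩S2| = 1.
|S1 ∖ S2| = |S1| − |S1∩S2| = 8 − 1 = 7.00.

7.00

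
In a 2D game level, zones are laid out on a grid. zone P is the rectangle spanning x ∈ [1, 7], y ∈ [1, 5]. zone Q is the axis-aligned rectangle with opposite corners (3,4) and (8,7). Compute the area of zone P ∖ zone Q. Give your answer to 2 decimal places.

|zone P∩zone Q|: x∈[3,7], y∈[4,5] → 4·1 = 4.
|zone P| = 24.
|zone P ∖ zone Q| = |zone P| − |zone P∩zone Q| = 24 − 4 = 20.00.

20.00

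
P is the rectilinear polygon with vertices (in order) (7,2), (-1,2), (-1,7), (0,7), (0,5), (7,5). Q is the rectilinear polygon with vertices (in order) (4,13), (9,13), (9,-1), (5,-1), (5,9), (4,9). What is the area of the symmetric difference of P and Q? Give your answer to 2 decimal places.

|P| = 26, |Q| = 60, |P∩Q| = 6.
|P △ Q| = |P| + |Q| − 2·|P∩Q| = 26 + 60 − 12 = 74.00.

74.00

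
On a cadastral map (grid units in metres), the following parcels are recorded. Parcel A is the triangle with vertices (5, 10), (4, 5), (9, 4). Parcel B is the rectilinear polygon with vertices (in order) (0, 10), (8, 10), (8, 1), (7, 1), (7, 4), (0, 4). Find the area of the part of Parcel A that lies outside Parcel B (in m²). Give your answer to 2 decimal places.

0.65

|Parcel A| = 13, |Parcel A∩Parcel B| = 12.35.
|Parcel A ∖ Parcel B| = |Parcel A| − |Parcel A∩Parcel B| = 13 − 12.35 = 0.65.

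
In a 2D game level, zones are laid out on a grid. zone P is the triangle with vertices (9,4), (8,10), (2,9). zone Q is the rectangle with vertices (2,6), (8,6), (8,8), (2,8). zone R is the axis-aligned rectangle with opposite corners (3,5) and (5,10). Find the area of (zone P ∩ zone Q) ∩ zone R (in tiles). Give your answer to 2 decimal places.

The region (zone P ∩ zone Q) ∩ zone R is the polygon with vertices (5,8), (5,6.857), (3.4,8).
By the shoelace formula its area is 0.91.

0.91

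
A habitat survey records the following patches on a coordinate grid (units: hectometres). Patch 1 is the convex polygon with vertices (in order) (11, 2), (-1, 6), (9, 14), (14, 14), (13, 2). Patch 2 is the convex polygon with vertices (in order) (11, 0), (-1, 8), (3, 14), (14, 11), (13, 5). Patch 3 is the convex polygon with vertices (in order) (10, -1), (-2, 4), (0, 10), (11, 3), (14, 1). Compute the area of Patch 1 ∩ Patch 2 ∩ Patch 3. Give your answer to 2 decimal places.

22.32

The intersection is the polygon with vertices (0.364,7.091), (2.228,8.582), (11,3), (11.947,2.368), (11.8,2), (11,2), (5,4).
By the shoelace formula its area is 22.32.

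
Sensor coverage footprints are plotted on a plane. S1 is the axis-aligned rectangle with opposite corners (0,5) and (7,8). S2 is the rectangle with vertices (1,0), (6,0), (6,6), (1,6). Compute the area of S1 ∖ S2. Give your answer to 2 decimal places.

|S1∩S2|: x∈[1,6], y∈[5,6] → 5·1 = 5.
|S1| = 21.
|S1 ∖ S2| = |S1| − |S1∩S2| = 21 − 5 = 16.00.

16.00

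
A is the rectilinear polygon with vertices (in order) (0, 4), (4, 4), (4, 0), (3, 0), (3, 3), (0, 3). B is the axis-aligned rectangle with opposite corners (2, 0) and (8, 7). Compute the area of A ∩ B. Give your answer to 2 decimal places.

5.00

The intersection is the polygon with vertices (4,4), (4,0), (3,0), (3,3), (2,3), (2,4).
By the shoelace formula its area is 5.00.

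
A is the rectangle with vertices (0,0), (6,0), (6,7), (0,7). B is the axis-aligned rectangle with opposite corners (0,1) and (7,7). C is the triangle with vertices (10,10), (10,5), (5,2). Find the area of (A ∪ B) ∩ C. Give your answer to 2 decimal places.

The region (A ∪ B) ∩ C is the polygon with vertices (7,3.2), (5,2), (7,5.2).
By the shoelace formula its area is 2.00.

2.00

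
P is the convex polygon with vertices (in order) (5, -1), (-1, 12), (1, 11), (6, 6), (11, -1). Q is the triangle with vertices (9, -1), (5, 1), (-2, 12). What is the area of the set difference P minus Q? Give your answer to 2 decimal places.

|P| = 51, |P∩Q| = 13.44.
|P ∖ Q| = |P| − |P∩Q| = 51 − 13.44 = 37.56.

37.56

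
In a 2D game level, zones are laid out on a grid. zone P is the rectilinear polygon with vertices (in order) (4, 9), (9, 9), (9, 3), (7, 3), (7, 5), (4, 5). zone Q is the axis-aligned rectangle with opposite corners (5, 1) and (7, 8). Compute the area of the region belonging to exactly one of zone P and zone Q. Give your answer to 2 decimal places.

26.00

|zone P| = 24, |zone Q| = 14, |zone P∩zone Q| = 6.
|zone P △ zone Q| = |zone P| + |zone Q| − 2·|zone P∩zone Q| = 24 + 14 − 12 = 26.00.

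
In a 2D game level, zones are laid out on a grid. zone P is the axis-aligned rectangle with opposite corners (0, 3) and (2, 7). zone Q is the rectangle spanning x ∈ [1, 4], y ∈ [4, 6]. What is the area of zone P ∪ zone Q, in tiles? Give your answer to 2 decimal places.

By inclusion–exclusion:
Individual areas: |zone P| = 8, |zone Q| = 6.
|zone P∩zone Q|: x∈[1,2], y∈[4,6] → 1·2 = 2.
|zone P ∪ zone Q| = 14 − 2 = 12.00.

12.00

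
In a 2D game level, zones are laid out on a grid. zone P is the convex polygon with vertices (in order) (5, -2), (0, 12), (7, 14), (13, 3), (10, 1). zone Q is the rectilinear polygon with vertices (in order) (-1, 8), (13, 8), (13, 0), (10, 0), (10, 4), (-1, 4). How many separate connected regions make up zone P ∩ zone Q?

zone P ∩ zone Q is a single connected region.

1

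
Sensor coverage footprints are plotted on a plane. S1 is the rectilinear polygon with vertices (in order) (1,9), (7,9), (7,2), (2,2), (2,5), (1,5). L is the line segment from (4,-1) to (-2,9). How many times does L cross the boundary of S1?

2

The segment meets the boundary at (2,2.333), (2.2,2).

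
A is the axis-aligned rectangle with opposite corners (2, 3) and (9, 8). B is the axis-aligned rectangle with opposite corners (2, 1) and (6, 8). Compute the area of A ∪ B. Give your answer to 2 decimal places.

43.00

By inclusion–exclusion:
Individual areas: |A| = 35, |B| = 28.
|A∩B|: x∈[2,6], y∈[3,8] → 4·5 = 20.
|A ∪ B| = 63 − 20 = 43.00.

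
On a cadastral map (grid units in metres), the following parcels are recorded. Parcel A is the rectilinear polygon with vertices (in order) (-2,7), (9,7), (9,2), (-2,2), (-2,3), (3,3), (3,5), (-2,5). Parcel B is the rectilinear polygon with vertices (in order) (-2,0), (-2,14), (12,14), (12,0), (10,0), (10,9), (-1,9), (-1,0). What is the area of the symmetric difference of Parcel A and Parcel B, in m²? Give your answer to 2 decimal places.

136.00

|Parcel A| = 45, |Parcel B| = 97, |Parcel A∩Parcel B| = 3.
|Parcel A △ Parcel B| = |Parcel A| + |Parcel B| − 2·|Parcel A∩Parcel B| = 45 + 97 − 6 = 136.00.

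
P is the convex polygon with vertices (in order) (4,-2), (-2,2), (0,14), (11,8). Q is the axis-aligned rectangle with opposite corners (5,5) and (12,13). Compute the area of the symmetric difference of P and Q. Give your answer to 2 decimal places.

|P| = 116, |Q| = 56, |P∩Q| = 24.6682.
|P △ Q| = |P| + |Q| − 2·|P∩Q| = 116 + 56 − 49.3364 = 122.66.

122.66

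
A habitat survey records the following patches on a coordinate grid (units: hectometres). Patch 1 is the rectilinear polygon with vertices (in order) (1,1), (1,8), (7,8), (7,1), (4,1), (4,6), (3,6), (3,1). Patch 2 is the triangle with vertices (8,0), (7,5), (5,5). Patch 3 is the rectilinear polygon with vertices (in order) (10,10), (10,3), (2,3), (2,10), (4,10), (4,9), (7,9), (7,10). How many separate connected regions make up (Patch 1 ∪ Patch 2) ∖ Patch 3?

(Patch 1 ∪ Patch 2) ∖ Patch 3 splits into 2 disjoint pieces (area 9, area 7.2667).

2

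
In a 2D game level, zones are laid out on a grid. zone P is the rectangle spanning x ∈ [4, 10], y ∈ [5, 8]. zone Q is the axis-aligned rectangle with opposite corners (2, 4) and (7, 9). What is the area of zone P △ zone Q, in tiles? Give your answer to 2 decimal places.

|zone P∩zone Q|: x∈[4,7], y∈[5,8] → 3·3 = 9.
|zone P △ zone Q| = |zone P| + |zone Q| − 2·|zone P∩zone Q| = 18 + 25 − 18 = 25.00.

25.00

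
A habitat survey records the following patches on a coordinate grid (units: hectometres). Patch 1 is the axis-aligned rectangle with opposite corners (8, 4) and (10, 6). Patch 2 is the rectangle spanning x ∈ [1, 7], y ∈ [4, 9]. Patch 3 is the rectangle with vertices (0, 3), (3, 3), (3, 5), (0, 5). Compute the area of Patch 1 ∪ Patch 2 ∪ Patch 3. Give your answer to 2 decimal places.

By inclusion–exclusion:
Individual areas: |Patch 1| = 4, |Patch 2| = 30, |Patch 3| = 6.
|Patch 1∩Patch 2| = 0 (no overlap).
|Patch 1∩Patch 3| = 0 (no overlap).
|Patch 2∩Patch 3|: x∈[1,3], y∈[4,5] → 2·1 = 2.
|Patch 1∩Patch 2∩Patch 3| = 0.
|Patch 1 ∪ Patch 2 ∪ Patch 3| = 40 − 2 + 0 = 38.00.

38.00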